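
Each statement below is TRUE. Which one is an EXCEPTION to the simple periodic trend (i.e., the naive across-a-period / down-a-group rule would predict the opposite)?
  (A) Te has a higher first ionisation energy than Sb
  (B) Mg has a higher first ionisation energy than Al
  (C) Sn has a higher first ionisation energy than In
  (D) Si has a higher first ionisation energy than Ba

The general trend: first ionisation energy increases across a period and decreases down a group.
(A) Te (period 5, group 16) vs Sb (period 5, group 15): the stated order agrees with the simple trend.
(B) Mg (period 3, group 2) vs Al (period 3, group 13): the stated order contradicts the simple trend.
(C) Sn (period 5, group 14) vs In (period 5, group 13): the stated order agrees with the simple trend.
(D) Si (period 3, group 14) vs Ba (period 6, group 2): the stated order agrees with the simple trend.
The exception is (B): Al's single 3p electron is easier to remove than one from Mg's filled 3s².

(B)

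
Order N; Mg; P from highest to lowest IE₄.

Mg > N > P

IE_4 is the cost of taking one more electron from the +3 cation: N³⁺ still has 2 valence electrons; Mg³⁺ is already 1 electron into the core; P³⁺ still has 2 valence electrons.
Core electrons are held far more tightly than valence electrons, so Mg tops the IE_4 order.
Valence configurations: N³⁺ [He]2s², P³⁺ [Ne]3s².
Approximate IE_4 values (kJ/mol): N 7475, Mg 10543, P 4964.
Hence IE_4: P < N < Mg.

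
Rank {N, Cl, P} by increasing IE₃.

P < Cl < N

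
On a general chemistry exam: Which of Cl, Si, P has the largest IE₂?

Consider each +1 ion: Cl⁺ still has 6 valence electrons; Si⁺ still has 3 valence electrons; P⁺ still has 4 valence electrons.
All are still removing valence electrons, so compare the +1 ions as you would atoms: IE_2 generally rises across a period (higher Z_eff) and falls down a group (larger shell), subject to the usual subshell exceptions.
Valence configurations: Cl⁺ [Ne]3s²3p⁴, Si⁺ [Ne]3s²3p¹, P⁺ [Ne]3s²3p².
The numbers (kJ/mol): Cl 2298, Si 1577, P 1907.
Putting it together, IE_2: Si < P < Cl.

Cl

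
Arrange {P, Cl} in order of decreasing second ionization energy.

Cl > P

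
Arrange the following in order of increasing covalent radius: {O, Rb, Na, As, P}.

O, P, As, Na, Rb

O is in period 2, group 16; Na is in period 3, group 1; P is in period 3, group 15; As is in period 4, group 15; Rb is in period 5, group 1.
Atomic radius shrinks across a period as nuclear charge pulls the same shell inward, and grows down a group as new shells are added.
Here both period and group differ, so the two effects have to be weighed against each other.
P > O: relative to O, both the across-period and down-group shifts push P's atomic radius up.
As > P: As sits below P in group 15, so the down-group effect alone puts As larger.
Na > As: period and group pull opposite ways; the across-period shift dominates (155 vs 121 pm).
Rb > Na: they share group 1; the group trend gives Rb the larger value.
For reference (pm): O 63, Na 155, P 111, As 121, Rb 210.
So from smallest to largest: O < P < As < Na < Rb.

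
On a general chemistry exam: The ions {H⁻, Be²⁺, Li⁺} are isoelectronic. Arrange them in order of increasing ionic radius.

All of these have 2 electrons, so size is governed by nuclear charge alone: the more protons, the stronger the pull on the same electron cloud, and the smaller the ion.
Nuclear charges: Be²⁺ (Z=4), Li⁺ (Z=3), H⁻ (Z=1).
Smallest to largest: Be²⁺ < Li⁺ < H⁻.

Be²⁺ < Li⁺ < H⁻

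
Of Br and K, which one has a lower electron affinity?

K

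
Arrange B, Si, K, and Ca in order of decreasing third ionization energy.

Ca > K > B > Si

After 2 electrons have been removed, what remains? B²⁺ still has 1 valence electron; Si²⁺ still has 2 valence electrons; K²⁺ is already 1 electron into the core; Ca²⁺ is the bare [Ar] core.
Core electrons are held far more tightly than valence electrons, so K and Ca top the IE_3 order.
Valence configurations: B²⁺ [He]2s¹, Si²⁺ [Ne]3s².
Approximate IE_3 values (kJ/mol): B 3660, Si 3232, K 4420, Ca 4912.
Putting it together, IE_3: Si < B < K < Ca.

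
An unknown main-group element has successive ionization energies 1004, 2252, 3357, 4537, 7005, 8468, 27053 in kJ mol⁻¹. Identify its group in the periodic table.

Group 16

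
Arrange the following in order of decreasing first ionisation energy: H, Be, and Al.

H > Be > Al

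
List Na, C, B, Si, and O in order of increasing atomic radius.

O < C < B < Si < Na

B is in period 2, group 13; C is in period 2, group 14; O is in period 2, group 16; Na is in period 3, group 1; Si is in period 3, group 14.
Across a period the added protons contract the valence shell; down a group each new principal shell makes the atom larger.
Neither a single period nor a single group — weigh both effects.
C > O: C lies to the left of O in period 2, so the across-period effect alone puts C larger.
B > C: B lies to the left of C in period 2, so the across-period effect alone puts B larger.
Si > B: the two effects oppose for this pair; the down-group effect wins (116 vs 85 pm).
Na > Si: Na lies to the left of Si in period 3, so the across-period effect alone puts Na larger.
Approximate values (pm): B 85, C 75, O 63, Na 155, Si 116.
So from smallest to largest: O < C < B < Si < Na.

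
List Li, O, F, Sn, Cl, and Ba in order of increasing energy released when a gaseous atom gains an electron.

Li is in period 2, group 1; O is in period 2, group 16; F is in period 2, group 17; Cl is in period 3, group 17; Sn is in period 5, group 14; Ba is in period 6, group 2.
Adding an electron releases more energy for atoms nearer the top right (short of the noble gases).
Here both period and group differ, so the two effects have to be weighed against each other.
Li > Ba: the two effects oppose for this pair; the down-group effect wins (60 vs 14 kJ/mol).
Sn > Li: the two effects oppose for this pair; the across-period effect wins (107 vs 60 kJ/mol).
O > Sn: relative to Sn, both the across-period and down-group shifts push O's electron affinity up.
F > O: F lies to the right of O in period 2, so the across-period effect alone puts F higher.
Cl > F: this pair runs against the simple trend — see the exception note.
Note the exception: Cl has a higher electron affinity than F, contrary to the simple trend — F's small 2p subshell makes the incoming electron feel strong e⁻–e⁻ repulsion, so Cl actually releases more energy on gaining an electron.
Tabulated electron affinity (kJ/mol): Li 60, O 141, F 328, Cl 349, Sn 107, Ba 14.
So from lowest to highest: Ba < Li < Sn < O < F < Cl.

Ba, Li, Sn, O, F, Cl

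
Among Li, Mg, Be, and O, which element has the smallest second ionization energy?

After 1 electron has been removed, what remains? Li⁺ is the bare [He] core; Mg⁺ still has 1 valence electron; Be⁺ still has 1 valence electron; O⁺ still has 5 valence electrons.
Breaking into a closed-shell core is much more expensive than removing a leftover valence electron — Li has the largest IE_2 here.
Valence configurations: Mg⁺ [Ne]3s¹, Be⁺ [He]2s¹, O⁺ [He]2s²2p³.
The numbers (kJ/mol): Li 7298, Mg 1451, Be 1757, O 3388.
So the second ionization energies run Mg < Be < O < Li.

Mg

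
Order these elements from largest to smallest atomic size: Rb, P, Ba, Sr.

Across a period the added protons contract the valence shell; down a group each new principal shell makes the atom larger.
Neither a single period nor a single group — weigh both effects.
Sr > P: relative to P, both the across-period and down-group shifts push Sr's atomic radius up.
Ba > Sr: they share group 2; the group trend gives Ba the larger value.
Rb > Ba: period and group pull opposite ways; the across-period shift dominates (210 vs 196 pm).
Tabulated atomic radius (pm): P 111, Rb 210, Sr 185, Ba 196.
So from largest to smallest: Rb > Ba > Sr > P.

Rb, Ba, Sr, P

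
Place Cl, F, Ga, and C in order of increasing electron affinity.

Ga < C < F < Cl

Atoms with high Z_eff and room in the valence shell (especially the halogens) have the most exothermic electron affinities.
Here both period and group differ, so the two effects have to be weighed against each other.
C > Ga: both effects reinforce here, so C is clearly the higher of the two.
F > C: both are in period 2; the period trend gives F the larger value.
Cl > F: this pair runs against the simple trend — see the exception note.
Note the exception: Cl has a higher electron affinity than F, contrary to the simple trend — F's small 2p subshell makes the incoming electron feel strong e⁻–e⁻ repulsion, so Cl actually releases more energy on gaining an electron.
Tabulated electron affinity (kJ/mol): C 122, F 328, Cl 349, Ga 29.
So from lowest to highest: Ga < C < F < Cl.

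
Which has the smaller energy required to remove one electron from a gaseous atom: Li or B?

Li

Li is in period 2, group 1; B is in period 2, group 13.
Across a period the outer electron is held more tightly (higher IE₁); down a group it sits in a higher shell, more shielded, and comes off more easily.
All lie in period 2, so first ionization energy increases left to right.
So Li has the smaller energy required to remove one electron from a gaseous atom (Li < B).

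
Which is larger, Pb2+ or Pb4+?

Both ions have Z = 82 protons, but Pb4+ has lost more electrons, so its remaining electrons feel a larger effective nuclear charge per electron and are pulled in more tightly.
Higher positive charge → smaller ion, so Pb2+ > Pb4+.

Pb2+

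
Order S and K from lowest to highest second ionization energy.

The second ionization energy removes an electron from the +1 ion. For each element: S⁺ still has 5 valence electrons; K⁺ is the bare [Ar] core.
Pulling an electron out of a noble-gas core costs far more than removing a remaining valence electron, so K sits at the high end of IE_2.
The numbers (kJ/mol): S 2252, K 3052.
So the second ionization energies run S < K.

S, K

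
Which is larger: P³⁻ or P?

P³⁻

Forming P³⁻ adds 3 electrons to P. More electron–electron repulsion in the same shell, with unchanged nuclear charge, lets the cloud expand.
An anion is larger than its parent atom: P³⁻ > P.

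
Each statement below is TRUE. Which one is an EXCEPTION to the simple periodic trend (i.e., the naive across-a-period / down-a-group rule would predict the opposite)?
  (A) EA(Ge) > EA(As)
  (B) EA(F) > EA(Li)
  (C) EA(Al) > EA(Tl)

(A)

The general trend: electron affinity increases across a period and decreases down a group.
(A) Ge (period 4, group 14) vs As (period 4, group 15): the stated order contradicts the simple trend.
(B) F (period 2, group 17) vs Li (period 2, group 1): the stated order agrees with the simple trend.
(C) Al (period 3, group 13) vs Tl (period 6, group 13): the stated order agrees with the simple trend.
The exception is (A): adding an electron to As's half-filled 4p³ is unfavourable, so Ge (4p²) has the more exothermic EA.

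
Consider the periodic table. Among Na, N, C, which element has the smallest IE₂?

The second ionization energy removes an electron from the +1 ion. For each element: Na⁺ is the bare [Ne] core; N⁺ still has 4 valence electrons; C⁺ still has 3 valence electrons.
Pulling an electron out of a noble-gas core costs far more than removing a remaining valence electron, so Na sits at the high end of IE_2.
Valence configurations: N⁺ [He]2s²2p², C⁺ [He]2s²2p¹.
The numbers (kJ/mol): Na 4562, N 2856, C 2353.
Putting it together, IE_2: C < N < Na.

C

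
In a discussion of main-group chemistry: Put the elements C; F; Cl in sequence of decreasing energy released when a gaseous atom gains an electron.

Cl > F > C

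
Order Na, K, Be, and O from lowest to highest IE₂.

The second ionization energy removes an electron from the +1 ion. For each element: Na⁺ is the bare [Ne] core; K⁺ is the bare [Ar] core; Be⁺ still has 1 valence electron; O⁺ still has 5 valence electrons.
Usually core removal costs more than valence removal, but here the competition is close: a tightly held n=2 valence electron can cost more to remove than an n=3 core electron, so the actual values have to decide it.
Valence configurations: Be⁺ [He]2s¹, O⁺ [He]2s²2p³.
The numbers (kJ/mol): Na 4562, K 3052, Be 1757, O 3388.
Overall IE_2 order: Be < K < O < Na.

Be, K, O, Na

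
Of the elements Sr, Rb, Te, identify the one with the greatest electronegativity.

Te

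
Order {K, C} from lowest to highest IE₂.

After 1 electron has been removed, what remains? K⁺ is the bare [Ar] core; C⁺ still has 3 valence electrons.
Breaking into a closed-shell core is much more expensive than removing a leftover valence electron — K has the largest IE_2 here.
The numbers (kJ/mol): K 3052, C 2353.
Hence IE_2: C < K.

C < K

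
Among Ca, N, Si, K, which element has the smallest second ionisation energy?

Consider each +1 ion: Ca⁺ still has 1 valence electron; N⁺ still has 4 valence electrons; Si⁺ still has 3 valence electrons; K⁺ is the bare [Ar] core.
Breaking into a closed-shell core is much more expensive than removing a leftover valence electron — K has the largest IE_2 here.
Valence configurations: Ca⁺ [Ar]4s¹, N⁺ [He]2s²2p², Si⁺ [Ne]3s²3p¹.
Tabulated IE_2 (kJ/mol): Ca 1145, N 2856, Si 1577, K 3052.
Putting it together, IE_2: Ca < Si < N < K.

Ca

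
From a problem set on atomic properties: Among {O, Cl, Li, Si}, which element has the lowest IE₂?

Si

After 1 electron has been removed, what remains? O⁺ still has 5 valence electrons; Cl⁺ still has 6 valence electrons; Li⁺ is the bare [He] core; Si⁺ still has 3 valence electrons.
Breaking into a closed-shell core is much more expensive than removing a leftover valence electron — Li has the largest IE_2 here.
Valence configurations: O⁺ [He]2s²2p³, Cl⁺ [Ne]3s²3p⁴, Si⁺ [Ne]3s²3p¹.
Approximate IE_2 values (kJ/mol): O 3388, Cl 2298, Li 7298, Si 1577.
Overall IE_2 order: Si < Cl < O < Li.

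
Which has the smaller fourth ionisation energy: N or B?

The fourth ionization energy removes an electron from the +3 ion. For each element: N³⁺ still has 2 valence electrons; B³⁺ is the bare [He] core.
Core electrons are held far more tightly than valence electrons, so B tops the IE_4 order.
Approximate IE_4 values (kJ/mol): N 7475, B 25026.
Putting it together, IE_4: N < B.

N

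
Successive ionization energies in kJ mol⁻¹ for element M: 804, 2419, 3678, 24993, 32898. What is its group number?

Look for the largest jump between consecutive ionization energies: IE4/IE3 ≈ 6.8, far larger than any earlier ratio.
That jump marks the point where a core electron is being removed. So the atom has 3 valence electrons.
A main-group element with 3 valence electrons is in group 13.

Group 13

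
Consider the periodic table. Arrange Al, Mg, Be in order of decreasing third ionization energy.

Be, Mg, Al

After 2 electrons have been removed, what remains? Al²⁺ still has 1 valence electron; Mg²⁺ is the bare [Ne] core; Be²⁺ is the bare [He] core.
Core electrons are held far more tightly than valence electrons, so Mg and Be top the IE_3 order.
Tabulated IE_3 (kJ/mol): Al 2745, Mg 7733, Be 14849.
So the third ionization energies run Al < Mg < Be.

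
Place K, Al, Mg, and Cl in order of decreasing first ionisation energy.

Mg is in period 3, group 2; Al is in period 3, group 13; Cl is in period 3, group 17; K is in period 4, group 1.
Removing the outermost electron gets harder across a period and easier down a group.
These span different periods and groups, so the two trends combine.
Al > K: relative to K, both the across-period and down-group shifts push Al's first ionization energy up.
Mg > Al: this pair runs against the simple trend — see the exception note.
Cl > Mg: both are in period 3; the period trend gives Cl the larger value.
Note the exception: Mg has a higher first ionization energy than Al, contrary to the simple trend — Al's single 3p electron is easier to remove than one from Mg's filled 3s².
Tabulated first ionization energy (kJ/mol): Mg 738, Al 578, Cl 1251, K 419.
So from highest to lowest: Cl > Mg > Al > K.

Cl > Mg > Al > K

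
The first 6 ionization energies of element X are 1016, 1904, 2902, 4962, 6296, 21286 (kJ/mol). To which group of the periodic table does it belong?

Look for the largest jump between consecutive ionization energies: IE6/IE5 ≈ 3.4, far larger than any earlier ratio.
That jump marks the point where a core electron is being removed. So the atom has 5 valence electrons.
A main-group element with 5 valence electrons is in group 15.

Group 15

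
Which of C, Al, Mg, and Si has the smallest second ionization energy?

Mg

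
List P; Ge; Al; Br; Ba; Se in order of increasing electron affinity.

Ba < Al < P < Ge < Se < Br

Al is in period 3, group 13; P is in period 3, group 15; Ge is in period 4, group 14; Se is in period 4, group 16; Br is in period 4, group 17; Ba is in period 6, group 2.
Adding an electron releases more energy for atoms nearer the top right (short of the noble gases).
Here both period and group differ, so the two effects have to be weighed against each other.
Al > Ba: both effects reinforce here, so Al is clearly the higher of the two.
P > Al: both are in period 3; the period trend gives P the larger value.
Ge > P: this pair runs against the simple trend — see the exception note.
Se > Ge: Se lies to the right of Ge in period 4, so the across-period effect alone puts Se higher.
Br > Se: Br lies to the right of Se in period 4, so the across-period effect alone puts Br higher.
Note the exception: Ge has a higher electron affinity than P, contrary to the simple trend — adding an electron to P's half-filled np³ subshell costs electron-pairing energy.
Tabulated electron affinity (kJ/mol): Al 42, P 72, Ge 119, Se 195, Br 325, Ba 14.
So from lowest to highest: Ba < Al < P < Ge < Se < Br.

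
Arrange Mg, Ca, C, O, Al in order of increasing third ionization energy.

Al, C, Ca, O, Mg

The third ionization energy removes an electron from the +2 ion. For each element: Mg²⁺ is the bare [Ne] core; Ca²⁺ is the bare [Ar] core; C²⁺ still has 2 valence electrons; O²⁺ still has 4 valence electrons; Al²⁺ still has 1 valence electron.
Usually core removal costs more than valence removal, but here the competition is close: a tightly held n=2 valence electron can cost more to remove than an n=3 core electron, so the actual values have to decide it.
Valence configurations: C²⁺ [He]2s², O²⁺ [He]2s²2p², Al²⁺ [Ne]3s¹.
Approximate IE_3 values (kJ/mol): Mg 7733, Ca 4912, C 4620, O 5300, Al 2745.
Overall IE_3 order: Al < C < Ca < O < Mg.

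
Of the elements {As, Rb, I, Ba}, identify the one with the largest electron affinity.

I

As is in period 4, group 15; Rb is in period 5, group 1; I is in period 5, group 17; Ba is in period 6, group 2.
EA tends to increase across a period and decrease down a group, though the pattern is less regular than for IE or radius.
These span different periods and groups, so the two trends combine.
Rb > Ba: period and group pull opposite ways; the down-group shift dominates (47 vs 14 kJ/mol).
As > Rb: relative to Rb, both the across-period and down-group shifts push As's electron affinity up.
I > As: the two effects oppose for this pair; the across-period effect wins (295 vs 78 kJ/mol).
For reference (kJ/mol): As 78, Rb 47, I 295, Ba 14.
The largest electron affinity among these belongs to I.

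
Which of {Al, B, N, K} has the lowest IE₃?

Consider each +2 ion: Al²⁺ still has 1 valence electron; B²⁺ still has 1 valence electron; N²⁺ still has 3 valence electrons; K²⁺ is already 1 electron into the core.
Usually core removal costs more than valence removal, but here the competition is close: a tightly held n=2 valence electron can cost more to remove than an n=3 core electron, so the actual values have to decide it.
Valence configurations: Al²⁺ [Ne]3s¹, B²⁺ [He]2s¹, N²⁺ [He]2s²2p¹.
The numbers (kJ/mol): Al 2745, B 3660, N 4578, K 4420.
So the third ionization energies run Al < B < K < N.

Al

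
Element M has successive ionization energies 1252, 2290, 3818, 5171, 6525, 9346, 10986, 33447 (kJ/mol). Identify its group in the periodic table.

Look for the largest jump between consecutive ionization energies: IE8/IE7 ≈ 3.0, far larger than any earlier ratio.
That jump marks the point where a core electron is being removed. So the atom has 7 valence electrons.
A main-group element with 7 valence electrons is in group 17.

Group 17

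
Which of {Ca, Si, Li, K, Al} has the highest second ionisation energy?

IE_2 is the cost of taking one more electron from the +1 cation: Ca⁺ still has 1 valence electron; Si⁺ still has 3 valence electrons; Li⁺ is the bare [He] core; K⁺ is the bare [Ar] core; Al⁺ still has 2 valence electrons.
Core electrons are held far more tightly than valence electrons, so K and Li top the IE_2 order.
Valence configurations: Ca⁺ [Ar]4s¹, Si⁺ [Ne]3s²3p¹, Al⁺ [Ne]3s².
Si⁺ loses a lone 3p electron whereas Al⁺ must break into a filled 3s² pair, so IE_2(Al) > IE_2(Si) even though Si has the higher nuclear charge.
The numbers (kJ/mol): Ca 1145, Si 1577, Li 7298, K 3052, Al 1817.
Putting it together, IE_2: Ca < Si < Al < K < Li.

Li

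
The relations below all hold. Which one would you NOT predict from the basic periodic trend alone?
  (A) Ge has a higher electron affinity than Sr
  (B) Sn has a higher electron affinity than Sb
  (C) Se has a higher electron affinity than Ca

(B)

The general trend: electron affinity increases across a period and decreases down a group.
(A) Ge (period 4, group 14) vs Sr (period 5, group 2): the stated order agrees with the simple trend.
(B) Sn (period 5, group 14) vs Sb (period 5, group 15): the stated order contradicts the simple trend.
(C) Se (period 4, group 16) vs Ca (period 4, group 2): the stated order agrees with the simple trend.
The exception is (B): adding an electron to Sb's half-filled 5p³ is unfavourable, so Sn has the more exothermic EA.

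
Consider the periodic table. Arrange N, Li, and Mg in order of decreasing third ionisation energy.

Li > Mg > N

After 2 electrons have been removed, what remains? N²⁺ still has 3 valence electrons; Li²⁺ is already 1 electron into the core; Mg²⁺ is the bare [Ne] core.
Breaking into a closed-shell core is much more expensive than removing a leftover valence electron — Mg and Li have the largest IE_3 here.
The numbers (kJ/mol): N 4578, Li 11815, Mg 7733.
Hence IE_3: N < Mg < Li.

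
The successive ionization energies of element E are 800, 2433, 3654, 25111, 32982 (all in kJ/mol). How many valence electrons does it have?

3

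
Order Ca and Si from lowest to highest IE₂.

Ca, Si

The second ionization energy removes an electron from the +1 ion. For each element: Ca⁺ still has 1 valence electron; Si⁺ still has 3 valence electrons.
All are still removing valence electrons, so compare the +1 ions as you would atoms: IE_2 generally rises across a period (higher Z_eff) and falls down a group (larger shell), subject to the usual subshell exceptions.
Valence configurations: Ca⁺ [Ar]4s¹, Si⁺ [Ne]3s²3p¹.
The numbers (kJ/mol): Ca 1145, Si 1577.
Putting it together, IE_2: Ca < Si.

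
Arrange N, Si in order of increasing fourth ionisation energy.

The fourth ionization energy removes an electron from the +3 ion. For each element: N³⁺ still has 2 valence electrons; Si³⁺ still has 1 valence electron.
All are still removing valence electrons, so compare the +3 ions as you would atoms: IE_4 generally rises across a period (higher Z_eff) and falls down a group (larger shell), subject to the usual subshell exceptions.
Valence configurations: N³⁺ [He]2s², Si³⁺ [Ne]3s¹.
The numbers (kJ/mol): N 7475, Si 4356.
Putting it together, IE_4: Si < N.

Si < N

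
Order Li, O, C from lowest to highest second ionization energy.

C, O, Li

After 1 electron has been removed, what remains? Li⁺ is the bare [He] core; O⁺ still has 5 valence electrons; C⁺ still has 3 valence electrons.
Pulling an electron out of a noble-gas core costs far more than removing a remaining valence electron, so Li sits at the high end of IE_2.
Valence configurations: O⁺ [He]2s²2p³, C⁺ [He]2s²2p¹.
The numbers (kJ/mol): Li 7298, O 3388, C 2353.
Putting it together, IE_2: C < O < Li.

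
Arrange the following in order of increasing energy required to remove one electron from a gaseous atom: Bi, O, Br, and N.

Bi < Br < O < N

Removing the outermost electron gets harder across a period and easier down a group.
Here both period and group differ, so the two effects have to be weighed against each other.
Br > Bi: both effects reinforce here, so Br is clearly the higher of the two.
O > Br: period and group pull opposite ways; the down-group shift dominates (1314 vs 1140 kJ/mol).
N > O: this pair runs against the simple trend — see the exception note.
Note the exception: N has a higher first ionization energy than O, contrary to the simple trend — pairing an electron in O's 2p⁴ costs repulsion energy, so O ionizes more easily than half-filled N (2p³).
Tabulated first ionization energy (kJ/mol): N 1402, O 1314, Br 1140, Bi 703.
So from lowest to highest: Bi < Br < O < N.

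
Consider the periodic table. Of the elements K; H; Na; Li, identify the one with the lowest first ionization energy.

Across a period the outer electron is held more tightly (higher IE₁); down a group it sits in a higher shell, more shielded, and comes off more easily.
All are in group 1, so first ionization energy increases up the group.
The lowest first ionization energy among these belongs to K.

K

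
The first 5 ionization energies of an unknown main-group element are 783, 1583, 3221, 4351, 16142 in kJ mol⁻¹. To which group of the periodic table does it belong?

Look for the largest jump between consecutive ionization energies: IE5/IE4 ≈ 3.7, far larger than any earlier ratio.
That jump marks the point where a core electron is being removed. So the atom has 4 valence electrons.
A main-group element with 4 valence electrons is in group 14.

Group 14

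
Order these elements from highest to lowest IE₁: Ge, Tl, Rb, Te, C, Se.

C > Se > Te > Ge > Tl > Rb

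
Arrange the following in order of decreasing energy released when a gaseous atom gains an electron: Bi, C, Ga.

C > Bi > Ga

C is in period 2, group 14; Ga is in period 4, group 13; Bi is in period 6, group 15.
EA tends to increase across a period and decrease down a group, though the pattern is less regular than for IE or radius.
Neither a single period nor a single group — weigh both effects.
Bi > Ga: period and group pull opposite ways; the across-period shift dominates (91 vs 29 kJ/mol).
C > Bi: period and group pull opposite ways; the down-group shift dominates (122 vs 91 kJ/mol).
Tabulated electron affinity (kJ/mol): C 122, Ga 29, Bi 91.
So from highest to lowest: C > Bi > Ga.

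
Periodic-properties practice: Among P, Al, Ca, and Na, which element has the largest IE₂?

IE_2 is the cost of taking one more electron from the +1 cation: P⁺ still has 4 valence electrons; Al⁺ still has 2 valence electrons; Ca⁺ still has 1 valence electron; Na⁺ is the bare [Ne] core.
Core electrons are held far more tightly than valence electrons, so Na tops the IE_2 order.
Valence configurations: P⁺ [Ne]3s²3p², Al⁺ [Ne]3s², Ca⁺ [Ar]4s¹.
Tabulated IE_2 (kJ/mol): P 1907, Al 1817, Ca 1145, Na 4562.
So the second ionization energies run Ca < Al < P < Na.

Na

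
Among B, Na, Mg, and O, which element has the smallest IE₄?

O

Consider each +3 ion: B³⁺ is the bare [He] core; Na³⁺ is already 2 electrons into the core; Mg³⁺ is already 1 electron into the core; O³⁺ still has 3 valence electrons.
Core electrons are held far more tightly than valence electrons, so Na, Mg and B top the IE_4 order.
Tabulated IE_4 (kJ/mol): B 25026, Na 9543, Mg 10543, O 7469.
Overall IE_4 order: O < Na < Mg < B.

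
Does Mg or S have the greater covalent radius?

Across a period the added protons contract the valence shell; down a group each new principal shell makes the atom larger.
All lie in period 3, so atomic radius increases right to left.
So Mg has the greater covalent radius (Mg > S).

Mg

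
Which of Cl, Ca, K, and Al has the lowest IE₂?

After 1 electron has been removed, what remains? Cl⁺ still has 6 valence electrons; Ca⁺ still has 1 valence electron; K⁺ is the bare [Ar] core; Al⁺ still has 2 valence electrons.
Core electrons are held far more tightly than valence electrons, so K tops the IE_2 order.
Valence configurations: Cl⁺ [Ne]3s²3p⁴, Ca⁺ [Ar]4s¹, Al⁺ [Ne]3s².
Approximate IE_2 values (kJ/mol): Cl 2298, Ca 1145, K 3052, Al 1817.
Hence IE_2: Ca < Al < Cl < K.

Ca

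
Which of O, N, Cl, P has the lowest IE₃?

The third ionization energy removes an electron from the +2 ion. For each element: O²⁺ still has 4 valence electrons; N²⁺ still has 3 valence electrons; Cl²⁺ still has 5 valence electrons; P²⁺ still has 3 valence electrons.
All are still removing valence electrons, so compare the +2 ions as you would atoms: IE_3 generally rises across a period (higher Z_eff) and falls down a group (larger shell), subject to the usual subshell exceptions.
Valence configurations: O²⁺ [He]2s²2p², N²⁺ [He]2s²2p¹, Cl²⁺ [Ne]3s²3p³, P²⁺ [Ne]3s²3p¹.
Tabulated IE_3 (kJ/mol): O 5300, N 4578, Cl 3822, P 2914.
Overall IE_3 order: P < Cl < N < O.

P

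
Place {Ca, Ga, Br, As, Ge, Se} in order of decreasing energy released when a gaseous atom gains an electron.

Ca is in period 4, group 2; Ga is in period 4, group 13; Ge is in period 4, group 14; As is in period 4, group 15; Se is in period 4, group 16; Br is in period 4, group 17.
Atoms with high Z_eff and room in the valence shell (especially the halogens) have the most exothermic electron affinities.
All lie in period 4; the across-period trend (electron affinity increases left to right) applies, with the exception below.
Note the exception: Ge has a higher electron affinity than As, contrary to the simple trend — adding an electron to As's half-filled 4p³ is unfavourable, so Ge (4p²) has the more exothermic EA.
Tabulated electron affinity (kJ/mol): Ca 2, Ga 29, Ge 119, As 78, Se 195, Br 325.
So from highest to lowest: Br > Se > Ge > As > Ga > Ca.

Br > Se > Ge > As > Ga > Ca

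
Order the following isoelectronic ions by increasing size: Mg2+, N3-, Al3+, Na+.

Al3+ < Mg2+ < Na+ < N3-

All of these have 10 electrons, so size is governed by nuclear charge alone: the more protons, the stronger the pull on the same electron cloud, and the smaller the ion.
Nuclear charges: Al3+ (Z=13), Mg2+ (Z=12), Na+ (Z=11), N3- (Z=7).
Smallest to largest: Al3+ < Mg2+ < Na+ < N3-.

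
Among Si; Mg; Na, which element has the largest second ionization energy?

Na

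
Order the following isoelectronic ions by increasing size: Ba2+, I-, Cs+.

Ba2+ < Cs+ < I-

All of these have 54 electrons, so size is governed by nuclear charge alone: the more protons, the stronger the pull on the same electron cloud, and the smaller the ion.
Nuclear charges: Ba2+ (Z=56), Cs+ (Z=55), I- (Z=53).
Smallest to largest: Ba2+ < Cs+ < I-.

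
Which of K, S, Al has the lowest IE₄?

Consider each +3 ion: K³⁺ is already 2 electrons into the core; S³⁺ still has 3 valence electrons; Al³⁺ is the bare [Ne] core.
Breaking into a closed-shell core is much more expensive than removing a leftover valence electron — K and Al have the largest IE_4 here.
Tabulated IE_4 (kJ/mol): K 5877, S 4556, Al 11577.
Hence IE_4: S < K < Al.

S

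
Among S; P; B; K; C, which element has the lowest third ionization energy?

Consider each +2 ion: S²⁺ still has 4 valence electrons; P²⁺ still has 3 valence electrons; B²⁺ still has 1 valence electron; K²⁺ is already 1 electron into the core; C²⁺ still has 2 valence electrons.
Usually core removal costs more than valence removal, but here the competition is close: a tightly held n=2 valence electron can cost more to remove than an n=3 core electron, so the actual values have to decide it.
Valence configurations: S²⁺ [Ne]3s²3p², P²⁺ [Ne]3s²3p¹, B²⁺ [He]2s¹, C²⁺ [He]2s².
Approximate IE_3 values (kJ/mol): S 3357, P 2914, B 3660, K 4420, C 4620.
Hence IE_3: P < S < B < K < C.

P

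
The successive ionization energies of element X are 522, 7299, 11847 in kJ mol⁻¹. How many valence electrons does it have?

1

Look for the largest jump between consecutive ionization energies: IE2/IE1 ≈ 14.0, far larger than any earlier ratio.
That jump marks the point where a core electron is being removed. So the atom has 1 valence electron.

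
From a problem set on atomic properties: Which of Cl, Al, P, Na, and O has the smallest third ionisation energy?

The third ionization energy removes an electron from the +2 ion. For each element: Cl²⁺ still has 5 valence electrons; Al²⁺ still has 1 valence electron; P²⁺ still has 3 valence electrons; Na²⁺ is already 1 electron into the core; O²⁺ still has 4 valence electrons.
Pulling an electron out of a noble-gas core costs far more than removing a remaining valence electron, so Na sits at the high end of IE_3.
Valence configurations: Cl²⁺ [Ne]3s²3p³, Al²⁺ [Ne]3s¹, P²⁺ [Ne]3s²3p¹, O²⁺ [He]2s²2p².
Approximate IE_3 values (kJ/mol): Cl 3822, Al 2745, P 2914, Na 6910, O 5300.
Hence IE_3: Al < P < Cl < O < Na.

Al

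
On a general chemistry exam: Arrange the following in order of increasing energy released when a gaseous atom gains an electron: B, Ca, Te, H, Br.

Ca, B, H, Te, Br

H is in period 1, group 1; B is in period 2, group 13; Ca is in period 4, group 2; Br is in period 4, group 17; Te is in period 5, group 16.
EA tends to increase across a period and decrease down a group, though the pattern is less regular than for IE or radius.
Here both period and group differ, so the two effects have to be weighed against each other.
B > Ca: both effects reinforce here, so B is clearly the higher of the two.
H > B: the two effects oppose for this pair; the down-group effect wins (73 vs 27 kJ/mol).
Te > H: the two effects oppose for this pair; the across-period effect wins (190 vs 73 kJ/mol).
Br > Te: both effects reinforce here, so Br is clearly the higher of the two.
For reference (kJ/mol): H 73, B 27, Ca 2, Br 325, Te 190.
So from lowest to highest: Ca < B < H < Te < Br.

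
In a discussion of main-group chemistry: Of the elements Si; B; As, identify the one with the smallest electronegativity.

Si

B is in period 2, group 13; Si is in period 3, group 14; As is in period 4, group 15.
Electronegativity increases across a period and decreases down a group, tracking effective nuclear charge and atomic size.
A diagonal step moves right (one effect) and down (the opposite effect) at once.
B > Si: period and group pull opposite ways; the down-group shift dominates (2.04 vs 1.90).
As > B: the two effects oppose for this pair; the across-period effect wins (2.18 vs 2.04).
For reference (Pauling): B 2.04, Si 1.90, As 2.18.
The smallest electronegativity among these belongs to Si.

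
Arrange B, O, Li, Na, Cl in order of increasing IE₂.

Consider each +1 ion: B⁺ still has 2 valence electrons; O⁺ still has 5 valence electrons; Li⁺ is the bare [He] core; Na⁺ is the bare [Ne] core; Cl⁺ still has 6 valence electrons.
Core electrons are held far more tightly than valence electrons, so Na and Li top the IE_2 order.
Valence configurations: B⁺ [He]2s², O⁺ [He]2s²2p³, Cl⁺ [Ne]3s²3p⁴.
The numbers (kJ/mol): B 2427, O 3388, Li 7298, Na 4562, Cl 2298.
Hence IE_2: Cl < B < O < Na < Li.

Cl, B, O, Na, Li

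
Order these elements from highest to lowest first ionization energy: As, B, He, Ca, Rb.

He, As, B, Ca, Rb

He is in period 1, group 18; B is in period 2, group 13; Ca is in period 4, group 2; As is in period 4, group 15; Rb is in period 5, group 1.
IE₁ increases left→right with effective nuclear charge and decreases top→bottom as the valence shell moves farther out.
Neither a single period nor a single group — weigh both effects.
Ca > Rb: both effects reinforce here, so Ca is clearly the higher of the two.
B > Ca: both effects reinforce here, so B is clearly the higher of the two.
As > B: period and group pull opposite ways; the across-period shift dominates (947 vs 801 kJ/mol).
He > As: relative to As, both the across-period and down-group shifts push He's first ionization energy up.
Tabulated first ionization energy (kJ/mol): He 2372, B 801, Ca 590, As 947, Rb 403.
So from highest to lowest: He > As > B > Ca > Rb.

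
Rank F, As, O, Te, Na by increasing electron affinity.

Na < As < O < Te < F

EA tends to increase across a period and decrease down a group, though the pattern is less regular than for IE or radius.
These span different periods and groups, so the two trends combine.
As > Na: period and group pull opposite ways; the across-period shift dominates (78 vs 53 kJ/mol).
O > As: both effects reinforce here, so O is clearly the higher of the two.
Te > O: this pair runs against the simple trend — see the exception note.
F > Te: relative to Te, both the across-period and down-group shifts push F's electron affinity up.
Note the exception: Te has a higher electron affinity than O, contrary to the simple trend — O's compact 2p subshell gives strong electron–electron repulsion on the added electron.
Tabulated electron affinity (kJ/mol): O 141, F 328, Na 53, As 78, Te 190.
So from lowest to highest: Na < As < O < Te < F.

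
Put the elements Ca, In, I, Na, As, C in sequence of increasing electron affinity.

C is in period 2, group 14; Na is in period 3, group 1; Ca is in period 4, group 2; As is in period 4, group 15; In is in period 5, group 13; I is in period 5, group 17.
Atoms with high Z_eff and room in the valence shell (especially the halogens) have the most exothermic electron affinities.
Here both period and group differ, so the two effects have to be weighed against each other.
In > Ca: period and group pull opposite ways; the across-period shift dominates (29 vs 2 kJ/mol).
Na > In: period and group pull opposite ways; the down-group shift dominates (53 vs 29 kJ/mol).
As > Na: period and group pull opposite ways; the across-period shift dominates (78 vs 53 kJ/mol).
C > As: period and group pull opposite ways; the down-group shift dominates (122 vs 78 kJ/mol).
I > C: period and group pull opposite ways; the across-period shift dominates (295 vs 122 kJ/mol).
Tabulated electron affinity (kJ/mol): C 122, Na 53, Ca 2, As 78, In 29, I 295.
So from lowest to highest: Ca < In < Na < As < C < I.

Ca, In, Na, As, C, I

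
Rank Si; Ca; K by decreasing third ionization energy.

Ca > K > Si

IE_3 is the cost of taking one more electron from the +2 cation: Si²⁺ still has 2 valence electrons; Ca²⁺ is the bare [Ar] core; K²⁺ is already 1 electron into the core.
Core electrons are held far more tightly than valence electrons, so K and Ca top the IE_3 order.
Tabulated IE_3 (kJ/mol): Si 3232, Ca 4912, K 4420.
Putting it together, IE_3: Si < K < Ca.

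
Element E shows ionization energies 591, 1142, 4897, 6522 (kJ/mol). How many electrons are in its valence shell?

2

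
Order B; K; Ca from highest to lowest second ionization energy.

K, B, Ca

After 1 electron has been removed, what remains? B⁺ still has 2 valence electrons; K⁺ is the bare [Ar] core; Ca⁺ still has 1 valence electron.
Pulling an electron out of a noble-gas core costs far more than removing a remaining valence electron, so K sits at the high end of IE_2.
Valence configurations: B⁺ [He]2s², Ca⁺ [Ar]4s¹.
Tabulated IE_2 (kJ/mol): B 2427, K 3052, Ca 1145.
Hence IE_2: Ca < B < K.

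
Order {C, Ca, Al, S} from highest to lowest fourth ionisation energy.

Al > Ca > C > S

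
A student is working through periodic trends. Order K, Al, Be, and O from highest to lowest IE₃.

After 2 electrons have been removed, what remains? K²⁺ is already 1 electron into the core; Al²⁺ still has 1 valence electron; Be²⁺ is the bare [He] core; O²⁺ still has 4 valence electrons.
Usually core removal costs more than valence removal, but here the competition is close: a tightly held n=2 valence electron can cost more to remove than an n=3 core electron, so the actual values have to decide it.
Valence configurations: Al²⁺ [Ne]3s¹, O²⁺ [He]2s²2p².
The numbers (kJ/mol): K 4420, Al 2745, Be 14849, O 5300.
Overall IE_3 order: Al < K < O < Be.

Be, O, K, Al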